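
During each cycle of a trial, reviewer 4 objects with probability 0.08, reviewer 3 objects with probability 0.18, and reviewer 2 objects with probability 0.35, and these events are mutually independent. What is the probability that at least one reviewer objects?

Independence gives P(none) = ∏(1 − pᵢ).
P(none) = (1 − 0.08) × (1 − 0.18) × (1 − 0.35) = 0.92 × 0.82 × 0.65 = 0.49036
P(at least one) = 1 − 0.49036 = 0.50964

0.50964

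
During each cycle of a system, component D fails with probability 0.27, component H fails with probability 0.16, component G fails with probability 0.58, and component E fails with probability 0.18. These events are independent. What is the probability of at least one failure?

0.78881392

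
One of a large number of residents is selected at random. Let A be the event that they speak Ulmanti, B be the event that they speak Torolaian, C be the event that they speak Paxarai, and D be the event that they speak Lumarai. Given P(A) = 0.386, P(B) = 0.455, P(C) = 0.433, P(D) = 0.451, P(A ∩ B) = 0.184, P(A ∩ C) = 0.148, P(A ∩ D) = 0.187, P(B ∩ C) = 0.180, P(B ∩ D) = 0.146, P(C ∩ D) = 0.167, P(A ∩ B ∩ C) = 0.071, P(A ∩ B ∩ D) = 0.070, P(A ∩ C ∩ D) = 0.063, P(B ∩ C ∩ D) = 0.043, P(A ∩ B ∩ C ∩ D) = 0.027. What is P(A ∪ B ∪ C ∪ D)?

0.933

Using inclusion–exclusion:
P(A ∪ B ∪ C ∪ D) = 0.386 + 0.455 + 0.433 + 0.451 − 0.184 − 0.148 − 0.187 − 0.180 − 0.146 − 0.167 + 0.071 + 0.070 + 0.063 + 0.043 − 0.027 = 0.933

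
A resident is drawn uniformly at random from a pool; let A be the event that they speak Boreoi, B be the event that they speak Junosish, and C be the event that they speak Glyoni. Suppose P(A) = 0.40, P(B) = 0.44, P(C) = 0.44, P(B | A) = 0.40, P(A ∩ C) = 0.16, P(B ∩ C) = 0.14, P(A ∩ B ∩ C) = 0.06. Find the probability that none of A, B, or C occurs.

0.12

P(A ∩ B) = P(A)·P(B|A) = 0.40 × 0.40 = 0.16
Apply inclusion-exclusion:
P(A ∪ B ∪ C) = 0.40 + 0.44 + 0.44 − 0.16 − 0.16 − 0.14 + 0.06 = 0.88
P(none) = 1 − 0.88 = 0.12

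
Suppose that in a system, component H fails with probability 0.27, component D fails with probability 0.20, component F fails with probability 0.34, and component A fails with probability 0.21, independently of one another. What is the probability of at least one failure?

Independence gives P(none) = ∏(1 − pᵢ).
P(none) = (1 − 0.27) × (1 − 0.20) × (1 − 0.34) × (1 − 0.21) = 0.73 × 0.80 × 0.66 × 0.79 = 0.3044976
P(at least one) = 1 − 0.3044976 = 0.6955024

0.6955024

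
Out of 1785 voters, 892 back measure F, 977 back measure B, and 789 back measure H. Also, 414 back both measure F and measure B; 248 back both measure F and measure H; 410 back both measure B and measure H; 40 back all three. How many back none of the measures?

|at least one| = 892 + 977 + 789 − 414 − 248 − 410 + 40 = 1626
None: 1785 − 1626 = 159

159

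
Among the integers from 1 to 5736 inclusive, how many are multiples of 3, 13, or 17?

2414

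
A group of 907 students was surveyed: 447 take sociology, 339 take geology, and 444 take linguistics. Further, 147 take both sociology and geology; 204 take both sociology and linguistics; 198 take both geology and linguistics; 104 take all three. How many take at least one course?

Inclusion–exclusion gives
|at least one| = 447 + 339 + 444 − 147 − 204 − 198 + 104 = 785

785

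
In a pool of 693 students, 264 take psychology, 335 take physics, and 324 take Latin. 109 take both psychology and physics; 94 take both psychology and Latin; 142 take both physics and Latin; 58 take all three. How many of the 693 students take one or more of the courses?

636

N(≥1) = 264 + 335 + 324 − 109 − 94 − 142 + 58 = 636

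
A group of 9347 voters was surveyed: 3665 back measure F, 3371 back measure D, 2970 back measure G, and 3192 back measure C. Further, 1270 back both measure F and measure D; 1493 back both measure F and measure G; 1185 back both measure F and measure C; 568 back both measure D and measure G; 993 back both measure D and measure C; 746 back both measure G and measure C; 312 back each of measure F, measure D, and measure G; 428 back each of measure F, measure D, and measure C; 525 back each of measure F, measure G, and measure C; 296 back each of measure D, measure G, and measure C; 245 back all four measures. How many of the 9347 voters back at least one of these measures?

8259

|at least one| = 3665 + 3371 + 2970 + 3192 − 1270 − 1493 − 1185 − 568 − 993 − 746 + 312 + 428 + 525 + 296 − 245 = 8259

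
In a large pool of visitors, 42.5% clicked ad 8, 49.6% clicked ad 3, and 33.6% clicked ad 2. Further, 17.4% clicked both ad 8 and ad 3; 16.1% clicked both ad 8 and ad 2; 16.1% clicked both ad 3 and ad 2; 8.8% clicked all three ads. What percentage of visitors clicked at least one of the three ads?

84.9%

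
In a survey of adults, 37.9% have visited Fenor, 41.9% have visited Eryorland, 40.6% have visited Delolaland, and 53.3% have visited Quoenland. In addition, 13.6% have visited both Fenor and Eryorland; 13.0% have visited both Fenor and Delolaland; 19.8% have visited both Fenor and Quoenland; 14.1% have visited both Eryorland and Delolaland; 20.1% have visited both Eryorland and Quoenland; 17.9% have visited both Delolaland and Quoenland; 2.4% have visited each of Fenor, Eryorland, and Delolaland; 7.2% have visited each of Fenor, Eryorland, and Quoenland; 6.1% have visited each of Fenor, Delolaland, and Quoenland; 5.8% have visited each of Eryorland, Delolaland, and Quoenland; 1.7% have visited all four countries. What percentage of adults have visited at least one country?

95.0%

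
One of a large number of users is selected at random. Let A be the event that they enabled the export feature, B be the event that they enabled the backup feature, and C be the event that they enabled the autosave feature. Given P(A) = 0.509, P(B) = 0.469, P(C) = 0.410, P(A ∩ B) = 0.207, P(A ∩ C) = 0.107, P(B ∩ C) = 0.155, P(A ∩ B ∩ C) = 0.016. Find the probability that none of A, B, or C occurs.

0.065

Inclusion–exclusion gives
P(A ∪ B ∪ C) = 0.509 + 0.469 + 0.410 − 0.207 − 0.107 − 0.155 + 0.016 = 0.935
P(none) = 1 − 0.935 = 0.065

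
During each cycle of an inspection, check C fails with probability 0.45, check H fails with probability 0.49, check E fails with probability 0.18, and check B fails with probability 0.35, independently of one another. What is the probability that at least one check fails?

0.8504935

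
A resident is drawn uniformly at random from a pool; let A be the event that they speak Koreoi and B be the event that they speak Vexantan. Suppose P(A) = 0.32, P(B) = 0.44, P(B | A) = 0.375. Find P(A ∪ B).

P(A ∩ B) = P(A)·P(B|A) = 0.32 × 0.375 = 0.12
Inclusion–exclusion gives
P(A ∪ B) = 0.32 + 0.44 − 0.12 = 0.64

0.64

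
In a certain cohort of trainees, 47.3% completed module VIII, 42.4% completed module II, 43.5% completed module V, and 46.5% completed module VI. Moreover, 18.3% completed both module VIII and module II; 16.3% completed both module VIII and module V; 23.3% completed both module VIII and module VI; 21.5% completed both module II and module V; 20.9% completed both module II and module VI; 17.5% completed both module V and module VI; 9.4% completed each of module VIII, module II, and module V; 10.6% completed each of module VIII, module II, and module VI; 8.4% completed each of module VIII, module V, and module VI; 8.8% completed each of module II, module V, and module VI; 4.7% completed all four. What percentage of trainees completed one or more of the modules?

By inclusion–exclusion:
P(union) = 47.3 + 42.4 + 43.5 + 46.5 − 18.3 − 16.3 − 23.3 − 21.5 − 20.9 − 17.5 + 9.4 + 10.6 + 8.4 + 8.8 − 4.7 = 94.4%

94.4%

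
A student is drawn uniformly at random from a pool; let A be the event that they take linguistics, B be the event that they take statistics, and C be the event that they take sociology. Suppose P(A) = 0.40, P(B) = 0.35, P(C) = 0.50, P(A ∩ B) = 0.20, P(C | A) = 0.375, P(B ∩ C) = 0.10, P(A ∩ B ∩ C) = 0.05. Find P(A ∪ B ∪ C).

0.85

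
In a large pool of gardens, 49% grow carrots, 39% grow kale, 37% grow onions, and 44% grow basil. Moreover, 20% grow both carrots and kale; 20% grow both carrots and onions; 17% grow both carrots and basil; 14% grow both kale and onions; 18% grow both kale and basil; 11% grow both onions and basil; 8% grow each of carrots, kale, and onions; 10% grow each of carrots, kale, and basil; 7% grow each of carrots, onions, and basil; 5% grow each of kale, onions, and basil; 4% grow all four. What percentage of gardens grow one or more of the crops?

95%

Apply inclusion-exclusion:
P(union) = 49 + 39 + 37 + 44 − 20 − 20 − 17 − 14 − 18 − 11 + 8 + 10 + 7 + 5 − 4 = 95%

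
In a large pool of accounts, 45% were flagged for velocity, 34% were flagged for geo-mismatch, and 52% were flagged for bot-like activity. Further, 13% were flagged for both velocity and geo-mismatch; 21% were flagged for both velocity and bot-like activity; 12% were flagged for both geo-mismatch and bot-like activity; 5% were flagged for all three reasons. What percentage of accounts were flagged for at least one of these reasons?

Apply inclusion-exclusion:
P(at least one) = 45 + 34 + 52 − 13 − 21 − 12 + 5 = 90%

90%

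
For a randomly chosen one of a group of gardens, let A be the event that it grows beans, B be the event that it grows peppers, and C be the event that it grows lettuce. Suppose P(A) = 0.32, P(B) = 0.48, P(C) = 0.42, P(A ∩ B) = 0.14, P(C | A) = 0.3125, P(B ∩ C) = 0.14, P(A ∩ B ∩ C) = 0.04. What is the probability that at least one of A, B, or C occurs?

P(A ∩ C) = P(A)·P(C|A) = 0.32 × 0.3125 = 0.10
Apply inclusion-exclusion:
P(A ∪ B ∪ C) = 0.32 + 0.48 + 0.42 − 0.14 − 0.10 − 0.14 + 0.04 = 0.88

0.88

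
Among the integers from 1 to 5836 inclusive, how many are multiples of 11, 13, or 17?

1226

By inclusion–exclusion:
⌊5836/11⌋ + ⌊5836/13⌋ + ⌊5836/17⌋ − ⌊5836/143⌋ − ⌊5836/187⌋ − ⌊5836/221⌋ + ⌊5836/2431⌋ = 530 + 448 + 343 − 40 − 31 − 26 + 2 = 1226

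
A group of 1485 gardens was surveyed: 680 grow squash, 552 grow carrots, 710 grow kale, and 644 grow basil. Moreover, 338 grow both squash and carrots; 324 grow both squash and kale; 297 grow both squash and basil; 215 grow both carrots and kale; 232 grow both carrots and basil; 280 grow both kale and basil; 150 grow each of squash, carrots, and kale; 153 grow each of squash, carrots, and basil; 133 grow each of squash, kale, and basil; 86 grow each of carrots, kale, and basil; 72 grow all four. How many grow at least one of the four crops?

1350

|at least one| = 680 + 552 + 710 + 644 − 338 − 324 − 297 − 215 − 232 − 280 + 150 + 153 + 133 + 86 − 72 = 1350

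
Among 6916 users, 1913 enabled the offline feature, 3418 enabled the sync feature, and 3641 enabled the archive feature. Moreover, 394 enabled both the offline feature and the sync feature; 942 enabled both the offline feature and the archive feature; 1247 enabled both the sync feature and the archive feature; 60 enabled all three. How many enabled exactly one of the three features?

3986

By inclusion–exclusion (exactly-one form):
N(exactly one) = 1913 + 3418 + 3641 − 2·394 − 2·942 − 2·1247 + 3·60 = 3986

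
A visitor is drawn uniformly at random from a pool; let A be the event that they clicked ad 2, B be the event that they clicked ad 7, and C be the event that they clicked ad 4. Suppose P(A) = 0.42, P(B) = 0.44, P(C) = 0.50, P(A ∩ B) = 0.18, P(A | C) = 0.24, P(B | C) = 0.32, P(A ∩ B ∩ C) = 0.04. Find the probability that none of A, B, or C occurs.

0.06

P(A ∩ C) = P(C)·P(A|C) = 0.50 × 0.24 = 0.12
P(B ∩ C) = P(C)·P(B|C) = 0.50 × 0.32 = 0.16
Using inclusion–exclusion:
P(A ∪ B ∪ C) = 0.42 + 0.44 + 0.50 − 0.18 − 0.12 − 0.16 + 0.04 = 0.94
P(none) = 1 − 0.94 = 0.06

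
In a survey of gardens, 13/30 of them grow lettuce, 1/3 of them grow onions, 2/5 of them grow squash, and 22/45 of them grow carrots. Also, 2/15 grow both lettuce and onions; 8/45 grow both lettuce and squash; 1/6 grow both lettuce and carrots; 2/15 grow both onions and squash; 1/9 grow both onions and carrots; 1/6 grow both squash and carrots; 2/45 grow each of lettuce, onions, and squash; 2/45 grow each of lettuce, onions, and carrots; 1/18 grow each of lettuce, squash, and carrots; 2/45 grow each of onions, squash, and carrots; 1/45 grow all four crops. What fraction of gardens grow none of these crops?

P(≥1) = 13/30 + 1/3 + 2/5 + 22/45 − 2/15 − 8/45 − 1/6 − 2/15 − 1/9 − 1/6 + 2/45 + 2/45 + 1/18 + 2/45 − 1/45 = 14/15
P(none) = 1 − 14/15 = 1/15

1/15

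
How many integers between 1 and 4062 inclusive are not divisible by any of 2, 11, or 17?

1738

Using inclusion–exclusion:
2031 + 369 + 238 − 184 − 119 − 21 + 10 = 2324
4062 − 2324 = 1738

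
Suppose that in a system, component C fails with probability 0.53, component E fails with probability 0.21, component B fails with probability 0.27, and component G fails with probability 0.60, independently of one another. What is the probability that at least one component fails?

0.8915804

P(none) = (1 − 0.53) × (1 − 0.21) × (1 − 0.27) × (1 − 0.60) = 0.47 × 0.79 × 0.73 × 0.40 = 0.1084196
P(at least one) = 1 − 0.1084196 = 0.8915804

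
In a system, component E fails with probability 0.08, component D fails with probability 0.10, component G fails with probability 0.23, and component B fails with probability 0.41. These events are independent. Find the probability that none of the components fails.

P(none) = (1 − 0.08) × (1 − 0.10) × (1 − 0.23) × (1 − 0.41) = 0.92 × 0.90 × 0.77 × 0.59 = 0.3761604

0.3761604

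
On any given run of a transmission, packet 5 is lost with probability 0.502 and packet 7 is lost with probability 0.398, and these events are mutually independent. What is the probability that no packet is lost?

0.299796

P(none) = (1 − 0.502) × (1 − 0.398) = 0.498 × 0.602 = 0.299796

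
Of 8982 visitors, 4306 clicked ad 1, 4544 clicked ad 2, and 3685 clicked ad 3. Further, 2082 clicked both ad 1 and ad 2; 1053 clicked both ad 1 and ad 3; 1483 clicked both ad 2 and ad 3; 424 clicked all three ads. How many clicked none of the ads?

641

By inclusion-exclusion,
N(≥1) = 4306 + 4544 + 3685 − 2082 − 1053 − 1483 + 424 = 8341
None: 8982 − 8341 = 641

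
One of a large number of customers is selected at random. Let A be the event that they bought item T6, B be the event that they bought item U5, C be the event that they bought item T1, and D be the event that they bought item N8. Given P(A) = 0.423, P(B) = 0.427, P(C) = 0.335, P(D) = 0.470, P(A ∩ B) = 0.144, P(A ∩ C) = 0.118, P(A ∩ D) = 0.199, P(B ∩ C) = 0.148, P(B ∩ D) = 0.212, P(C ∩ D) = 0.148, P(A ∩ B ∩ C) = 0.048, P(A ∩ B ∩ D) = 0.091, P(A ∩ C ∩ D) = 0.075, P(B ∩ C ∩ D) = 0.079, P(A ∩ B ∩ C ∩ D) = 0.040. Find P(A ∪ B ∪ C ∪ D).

0.939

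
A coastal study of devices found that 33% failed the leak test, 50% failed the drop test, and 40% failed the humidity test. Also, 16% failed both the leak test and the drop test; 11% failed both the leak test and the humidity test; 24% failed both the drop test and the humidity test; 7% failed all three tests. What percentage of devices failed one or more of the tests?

79%

P(union) = 33 + 50 + 40 − 16 − 11 − 24 + 7 = 79%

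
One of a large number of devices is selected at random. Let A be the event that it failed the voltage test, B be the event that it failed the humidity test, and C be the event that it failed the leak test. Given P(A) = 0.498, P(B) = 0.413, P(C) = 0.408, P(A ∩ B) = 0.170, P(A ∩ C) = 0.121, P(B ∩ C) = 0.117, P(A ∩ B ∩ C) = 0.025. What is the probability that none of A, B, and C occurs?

By inclusion-exclusion,
P(A ∪ B ∪ C) = 0.498 + 0.413 + 0.408 − 0.170 − 0.121 − 0.117 + 0.025 = 0.936
P(none) = 1 − 0.936 = 0.064

0.064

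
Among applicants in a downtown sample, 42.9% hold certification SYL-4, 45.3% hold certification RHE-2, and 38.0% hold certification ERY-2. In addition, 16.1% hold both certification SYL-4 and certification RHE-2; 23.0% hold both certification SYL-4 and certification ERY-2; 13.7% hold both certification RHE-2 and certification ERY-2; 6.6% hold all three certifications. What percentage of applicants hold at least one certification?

80.0%

P(union) = 42.9 + 45.3 + 38.0 − 16.1 − 23.0 − 13.7 + 6.6 = 80.0%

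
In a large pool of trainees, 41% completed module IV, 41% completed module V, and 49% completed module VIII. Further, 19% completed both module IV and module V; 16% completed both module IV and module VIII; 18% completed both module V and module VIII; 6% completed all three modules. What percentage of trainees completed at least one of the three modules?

P(union) = 41 + 41 + 49 − 19 − 16 − 18 + 6 = 84%

84%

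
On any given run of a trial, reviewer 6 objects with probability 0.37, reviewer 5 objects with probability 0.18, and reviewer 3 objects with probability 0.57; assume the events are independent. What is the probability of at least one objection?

0.777862

P(none) = (1 − 0.37) × (1 − 0.18) × (1 − 0.57) = 0.63 × 0.82 × 0.43 = 0.222138
P(at least one) = 1 − 0.222138 = 0.777862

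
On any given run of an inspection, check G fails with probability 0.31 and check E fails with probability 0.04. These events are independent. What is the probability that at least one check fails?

0.3376

P(none) = (1 − 0.31) × (1 − 0.04) = 0.69 × 0.96 = 0.6624
P(at least one) = 1 − 0.6624 = 0.3376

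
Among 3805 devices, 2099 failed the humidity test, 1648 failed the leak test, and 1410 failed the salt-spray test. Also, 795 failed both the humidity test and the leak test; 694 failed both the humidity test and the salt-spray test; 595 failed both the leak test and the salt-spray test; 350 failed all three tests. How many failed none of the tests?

Inclusion–exclusion gives
|at least one| = 2099 + 1648 + 1410 − 795 − 694 − 595 + 350 = 3423
None: 3805 − 3423 = 382

382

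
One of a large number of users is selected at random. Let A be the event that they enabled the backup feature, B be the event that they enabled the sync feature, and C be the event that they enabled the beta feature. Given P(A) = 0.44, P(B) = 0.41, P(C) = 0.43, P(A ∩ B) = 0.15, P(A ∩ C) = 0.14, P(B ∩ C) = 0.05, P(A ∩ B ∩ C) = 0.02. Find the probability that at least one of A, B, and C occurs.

Using inclusion–exclusion:
P(A ∪ B ∪ C) = 0.44 + 0.41 + 0.43 − 0.15 − 0.14 − 0.05 + 0.02 = 0.96

0.96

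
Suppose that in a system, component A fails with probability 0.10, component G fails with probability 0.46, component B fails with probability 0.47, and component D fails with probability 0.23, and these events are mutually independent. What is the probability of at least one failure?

0.8016634

P(none) = (1 − 0.10) × (1 − 0.46) × (1 − 0.47) × (1 − 0.23) = 0.90 × 0.54 × 0.53 × 0.77 = 0.1983366
P(at least one) = 1 − 0.1983366 = 0.8016634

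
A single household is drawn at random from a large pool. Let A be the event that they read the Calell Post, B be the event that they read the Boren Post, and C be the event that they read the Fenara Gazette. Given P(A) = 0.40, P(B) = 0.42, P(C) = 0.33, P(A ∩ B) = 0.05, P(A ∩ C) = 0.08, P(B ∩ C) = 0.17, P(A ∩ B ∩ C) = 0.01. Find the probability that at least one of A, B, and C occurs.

0.86

P(A ∪ B ∪ C) = 0.40 + 0.42 + 0.33 − 0.05 − 0.08 − 0.17 + 0.01 = 0.86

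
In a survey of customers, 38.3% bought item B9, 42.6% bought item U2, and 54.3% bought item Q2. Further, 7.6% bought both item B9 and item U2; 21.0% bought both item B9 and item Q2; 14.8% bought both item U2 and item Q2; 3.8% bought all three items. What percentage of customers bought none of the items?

4.4%

By inclusion–exclusion:
P(≥1) = 38.3 + 42.6 + 54.3 − 7.6 − 21.0 − 14.8 + 3.8 = 95.6%
P(none) = 100% − 95.6% = 4.4%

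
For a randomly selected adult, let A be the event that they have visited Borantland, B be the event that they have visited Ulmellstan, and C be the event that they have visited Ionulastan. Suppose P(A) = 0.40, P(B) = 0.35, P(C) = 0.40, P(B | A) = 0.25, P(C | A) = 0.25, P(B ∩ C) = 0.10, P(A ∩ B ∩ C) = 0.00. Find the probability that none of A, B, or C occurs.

P(A ∩ B) = P(A)·P(B|A) = 0.40 × 0.25 = 0.10
P(A ∩ C) = P(A)·P(C|A) = 0.40 × 0.25 = 0.10
P(A ∪ B ∪ C) = 0.40 + 0.35 + 0.40 − 0.10 − 0.10 − 0.10 + 0.00 = 0.85
P(none) = 1 − 0.85 = 0.15

0.15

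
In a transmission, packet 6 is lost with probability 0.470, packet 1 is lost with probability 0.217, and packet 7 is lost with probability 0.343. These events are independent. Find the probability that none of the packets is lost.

0.27264843

P(none) = (1 − 0.470) × (1 − 0.217) × (1 − 0.343) = 0.530 × 0.783 × 0.657 = 0.27264843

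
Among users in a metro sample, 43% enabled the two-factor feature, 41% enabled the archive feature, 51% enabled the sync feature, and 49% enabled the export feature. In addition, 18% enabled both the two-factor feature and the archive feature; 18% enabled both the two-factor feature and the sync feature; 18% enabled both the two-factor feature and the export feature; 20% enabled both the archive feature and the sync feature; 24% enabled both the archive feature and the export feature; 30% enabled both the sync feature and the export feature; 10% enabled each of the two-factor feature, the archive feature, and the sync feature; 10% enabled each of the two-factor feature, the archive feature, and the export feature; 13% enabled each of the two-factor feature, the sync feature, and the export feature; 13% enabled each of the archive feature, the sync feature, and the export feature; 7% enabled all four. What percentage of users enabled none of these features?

5%

P(≥1) = 43 + 41 + 51 + 49 − 18 − 18 − 18 − 20 − 24 − 30 + 10 + 10 + 13 + 13 − 7 = 95%
P(none) = 100% − 95% = 5%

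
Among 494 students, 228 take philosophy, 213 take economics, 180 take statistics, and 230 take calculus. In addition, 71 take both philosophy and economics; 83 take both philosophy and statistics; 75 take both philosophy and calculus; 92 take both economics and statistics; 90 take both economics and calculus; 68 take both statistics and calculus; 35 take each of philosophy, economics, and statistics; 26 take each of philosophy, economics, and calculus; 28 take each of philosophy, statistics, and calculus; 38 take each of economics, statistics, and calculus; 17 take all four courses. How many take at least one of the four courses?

N(≥1) = 228 + 213 + 180 + 230 − 71 − 83 − 75 − 92 − 90 − 68 + 35 + 26 + 28 + 38 − 17 = 482

482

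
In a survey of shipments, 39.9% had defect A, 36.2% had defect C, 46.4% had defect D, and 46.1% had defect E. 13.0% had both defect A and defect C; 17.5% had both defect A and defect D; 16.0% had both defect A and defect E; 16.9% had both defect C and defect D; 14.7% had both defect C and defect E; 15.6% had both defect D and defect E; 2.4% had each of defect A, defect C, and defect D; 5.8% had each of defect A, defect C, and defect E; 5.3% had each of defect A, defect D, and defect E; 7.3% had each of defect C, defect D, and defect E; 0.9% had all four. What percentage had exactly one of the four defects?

40.0%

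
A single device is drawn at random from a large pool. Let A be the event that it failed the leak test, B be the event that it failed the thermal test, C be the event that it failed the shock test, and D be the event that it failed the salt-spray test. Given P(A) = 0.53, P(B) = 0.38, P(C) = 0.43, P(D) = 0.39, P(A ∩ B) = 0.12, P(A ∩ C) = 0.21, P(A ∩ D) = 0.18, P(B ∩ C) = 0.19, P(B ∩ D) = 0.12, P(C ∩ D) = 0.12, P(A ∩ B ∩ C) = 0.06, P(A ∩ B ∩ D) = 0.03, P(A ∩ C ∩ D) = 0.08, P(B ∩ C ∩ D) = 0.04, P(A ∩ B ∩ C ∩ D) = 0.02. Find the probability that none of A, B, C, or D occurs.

P(A ∪ B ∪ C ∪ D) = 0.53 + 0.38 + 0.43 + 0.39 − 0.12 − 0.21 − 0.18 − 0.19 − 0.12 − 0.12 + 0.06 + 0.03 + 0.08 + 0.04 − 0.02 = 0.98
P(none) = 1 − 0.98 = 0.02

0.02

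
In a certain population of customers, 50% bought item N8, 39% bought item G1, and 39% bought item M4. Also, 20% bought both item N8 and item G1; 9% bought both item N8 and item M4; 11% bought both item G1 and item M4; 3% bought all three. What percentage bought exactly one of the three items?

57%

Using the inclusion–exclusion count for exactly one event:
P(exactly one) = 50 + 39 + 39 − 2·20 − 2·9 − 2·11 + 3·3 = 57%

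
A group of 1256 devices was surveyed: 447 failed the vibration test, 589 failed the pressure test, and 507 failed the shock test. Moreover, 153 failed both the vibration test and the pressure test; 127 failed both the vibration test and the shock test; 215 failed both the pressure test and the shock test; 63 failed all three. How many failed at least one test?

Inclusion–exclusion gives
|union| = 447 + 589 + 507 − 153 − 127 − 215 + 63 = 1111

1111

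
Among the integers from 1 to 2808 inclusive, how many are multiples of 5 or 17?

⌊2808/5⌋ + ⌊2808/17⌋ − ⌊2808/85⌋ = 561 + 165 − 33 = 693

693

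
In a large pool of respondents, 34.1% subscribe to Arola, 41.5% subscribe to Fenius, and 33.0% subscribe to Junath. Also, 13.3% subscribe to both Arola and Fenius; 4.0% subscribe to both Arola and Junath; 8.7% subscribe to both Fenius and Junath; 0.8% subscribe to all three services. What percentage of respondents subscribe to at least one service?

P(≥1) = 34.1 + 41.5 + 33.0 − 13.3 − 4.0 − 8.7 + 0.8 = 83.4%

83.4%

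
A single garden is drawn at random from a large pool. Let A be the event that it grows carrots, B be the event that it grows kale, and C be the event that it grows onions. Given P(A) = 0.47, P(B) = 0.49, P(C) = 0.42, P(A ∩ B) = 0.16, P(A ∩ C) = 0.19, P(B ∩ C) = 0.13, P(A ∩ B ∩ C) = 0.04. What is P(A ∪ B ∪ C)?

0.94

P(A ∪ B ∪ C) = 0.47 + 0.49 + 0.42 − 0.16 − 0.19 − 0.13 + 0.04 = 0.94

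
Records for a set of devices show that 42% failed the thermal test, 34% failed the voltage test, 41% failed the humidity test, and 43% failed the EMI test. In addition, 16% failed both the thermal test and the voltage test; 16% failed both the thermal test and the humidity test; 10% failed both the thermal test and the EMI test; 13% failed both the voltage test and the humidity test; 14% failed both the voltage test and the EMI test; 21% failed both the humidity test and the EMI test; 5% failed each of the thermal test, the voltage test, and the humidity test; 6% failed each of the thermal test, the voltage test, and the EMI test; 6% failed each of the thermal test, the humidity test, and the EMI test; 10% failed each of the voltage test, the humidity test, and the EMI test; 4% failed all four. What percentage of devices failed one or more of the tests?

93%

Using inclusion–exclusion:
P(union) = 42 + 34 + 41 + 43 − 16 − 16 − 10 − 13 − 14 − 21 + 5 + 6 + 6 + 10 − 4 = 93%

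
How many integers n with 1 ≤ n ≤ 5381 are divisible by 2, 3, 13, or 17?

3822

2690 + 1793 + 413 + 316 − 896 − 206 − 158 − 137 − 105 − 24 + 68 + 52 + 12 + 8 − 4 = 3822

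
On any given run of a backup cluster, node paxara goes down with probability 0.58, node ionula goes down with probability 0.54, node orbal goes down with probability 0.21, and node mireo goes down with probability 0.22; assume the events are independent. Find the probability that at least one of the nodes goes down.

0.88095016

P(none) = (1 − 0.58) × (1 − 0.54) × (1 − 0.21) × (1 − 0.22) = 0.42 × 0.46 × 0.79 × 0.78 = 0.11904984
P(at least one) = 1 − 0.11904984 = 0.88095016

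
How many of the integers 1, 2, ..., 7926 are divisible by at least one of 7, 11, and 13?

2224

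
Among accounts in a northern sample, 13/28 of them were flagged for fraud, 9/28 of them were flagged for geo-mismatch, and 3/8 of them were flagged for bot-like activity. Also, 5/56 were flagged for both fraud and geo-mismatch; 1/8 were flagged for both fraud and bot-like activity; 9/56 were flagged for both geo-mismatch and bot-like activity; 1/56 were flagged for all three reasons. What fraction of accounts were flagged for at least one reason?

By inclusion–exclusion:
P(union) = 13/28 + 9/28 + 3/8 − 5/56 − 1/8 − 9/56 + 1/56 = 45/56

45/56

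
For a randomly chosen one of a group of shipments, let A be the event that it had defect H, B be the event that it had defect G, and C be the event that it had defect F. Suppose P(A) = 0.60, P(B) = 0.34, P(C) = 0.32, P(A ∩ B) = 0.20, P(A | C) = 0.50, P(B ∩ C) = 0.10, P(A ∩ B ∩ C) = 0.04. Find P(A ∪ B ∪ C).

P(A ∩ C) = P(C)·P(A|C) = 0.32 × 0.50 = 0.16
By inclusion–exclusion:
P(A ∪ B ∪ C) = 0.60 + 0.34 + 0.32 − 0.20 − 0.16 − 0.10 + 0.04 = 0.84

0.84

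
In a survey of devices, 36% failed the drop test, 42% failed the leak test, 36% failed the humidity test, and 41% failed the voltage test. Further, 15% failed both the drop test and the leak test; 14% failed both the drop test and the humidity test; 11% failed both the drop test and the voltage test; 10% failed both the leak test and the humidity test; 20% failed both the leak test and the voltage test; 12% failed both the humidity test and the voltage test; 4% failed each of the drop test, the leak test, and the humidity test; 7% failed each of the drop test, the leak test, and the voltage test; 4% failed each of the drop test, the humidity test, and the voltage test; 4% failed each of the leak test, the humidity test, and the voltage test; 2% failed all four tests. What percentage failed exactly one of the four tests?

40%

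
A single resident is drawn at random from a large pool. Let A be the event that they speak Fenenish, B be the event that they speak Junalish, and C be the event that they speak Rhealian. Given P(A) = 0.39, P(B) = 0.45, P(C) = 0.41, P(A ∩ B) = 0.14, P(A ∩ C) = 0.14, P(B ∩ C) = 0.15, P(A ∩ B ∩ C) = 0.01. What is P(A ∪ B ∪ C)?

P(A ∪ B ∪ C) = 0.39 + 0.45 + 0.41 − 0.14 − 0.14 − 0.15 + 0.01 = 0.83

0.83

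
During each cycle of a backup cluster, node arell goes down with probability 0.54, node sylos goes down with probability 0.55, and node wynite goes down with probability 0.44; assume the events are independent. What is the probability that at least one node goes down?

Independence gives P(none) = ∏(1 − pᵢ).
P(none) = (1 − 0.54) × (1 − 0.55) × (1 − 0.44) = 0.46 × 0.45 × 0.56 = 0.11592
P(at least one) = 1 − 0.11592 = 0.88408

0.88408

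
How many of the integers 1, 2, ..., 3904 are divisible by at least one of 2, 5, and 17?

2434

By inclusion–exclusion:
floor(3904/2) + floor(3904/5) + floor(3904/17) − floor(3904/10) − floor(3904/34) − floor(3904/85) + floor(3904/170) = 1952 + 780 + 229 − 390 − 114 − 45 + 22 = 2434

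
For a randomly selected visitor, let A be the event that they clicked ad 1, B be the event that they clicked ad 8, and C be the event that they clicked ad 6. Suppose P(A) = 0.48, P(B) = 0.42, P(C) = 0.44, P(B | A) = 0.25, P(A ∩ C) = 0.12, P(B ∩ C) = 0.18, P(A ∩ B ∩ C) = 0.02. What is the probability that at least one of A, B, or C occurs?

P(A ∩ B) = P(A)·P(B|A) = 0.48 × 0.25 = 0.12
P(A ∪ B ∪ C) = 0.48 + 0.42 + 0.44 − 0.12 − 0.12 − 0.18 + 0.02 = 0.94

0.94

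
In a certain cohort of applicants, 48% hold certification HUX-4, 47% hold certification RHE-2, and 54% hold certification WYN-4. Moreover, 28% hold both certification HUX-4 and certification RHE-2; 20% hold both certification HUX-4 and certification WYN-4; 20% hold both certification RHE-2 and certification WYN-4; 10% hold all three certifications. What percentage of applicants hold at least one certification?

By inclusion–exclusion:
P(≥1) = 48 + 47 + 54 − 28 − 20 − 20 + 10 = 91%

91%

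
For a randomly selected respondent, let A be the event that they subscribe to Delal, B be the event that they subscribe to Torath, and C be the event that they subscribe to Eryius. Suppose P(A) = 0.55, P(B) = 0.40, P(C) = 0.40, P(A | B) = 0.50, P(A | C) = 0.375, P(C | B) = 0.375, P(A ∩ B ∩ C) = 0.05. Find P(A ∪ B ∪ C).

0.90

P(A ∩ B) = P(B)·P(A|B) = 0.40 × 0.50 = 0.20
P(A ∩ C) = P(C)·P(A|C) = 0.40 × 0.375 = 0.15
P(B ∩ C) = P(B)·P(C|B) = 0.40 × 0.375 = 0.15
P(A ∪ B ∪ C) = 0.55 + 0.40 + 0.40 − 0.20 − 0.15 − 0.15 + 0.05 = 0.90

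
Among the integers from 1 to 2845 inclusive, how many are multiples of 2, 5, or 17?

Inclusion–exclusion gives
1422 + 569 + 167 − 284 − 83 − 33 + 16 = 1774

1774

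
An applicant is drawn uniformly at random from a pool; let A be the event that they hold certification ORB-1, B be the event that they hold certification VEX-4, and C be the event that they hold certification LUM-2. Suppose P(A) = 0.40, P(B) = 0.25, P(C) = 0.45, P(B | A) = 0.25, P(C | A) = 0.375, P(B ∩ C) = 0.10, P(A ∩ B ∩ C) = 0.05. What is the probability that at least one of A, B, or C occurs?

P(A ∩ B) = P(A)·P(B|A) = 0.40 × 0.25 = 0.10
P(A ∩ C) = P(A)·P(C|A) = 0.40 × 0.375 = 0.15
P(A ∪ B ∪ C) = 0.40 + 0.25 + 0.45 − 0.10 − 0.15 − 0.10 + 0.05 = 0.80

0.80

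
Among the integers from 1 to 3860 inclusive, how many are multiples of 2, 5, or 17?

2407

Inclusion–exclusion gives
floor(3860/2) + floor(3860/5) + floor(3860/17) − floor(3860/10) − floor(3860/34) − floor(3860/85) + floor(3860/170) = 1930 + 772 + 227 − 386 − 113 − 45 + 22 = 2407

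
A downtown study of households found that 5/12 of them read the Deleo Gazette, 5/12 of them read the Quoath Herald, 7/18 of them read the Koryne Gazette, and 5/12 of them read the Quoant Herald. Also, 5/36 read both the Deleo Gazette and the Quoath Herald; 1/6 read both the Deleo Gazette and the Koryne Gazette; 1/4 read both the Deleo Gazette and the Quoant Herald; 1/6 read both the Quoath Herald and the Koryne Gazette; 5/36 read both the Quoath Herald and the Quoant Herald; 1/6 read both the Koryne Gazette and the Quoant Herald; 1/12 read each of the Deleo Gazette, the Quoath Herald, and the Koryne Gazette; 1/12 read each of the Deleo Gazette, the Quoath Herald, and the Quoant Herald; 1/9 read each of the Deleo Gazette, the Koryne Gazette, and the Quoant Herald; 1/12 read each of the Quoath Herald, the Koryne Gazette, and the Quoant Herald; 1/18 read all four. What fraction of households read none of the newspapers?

P(≥1) = 5/12 + 5/12 + 7/18 + 5/12 − 5/36 − 1/6 − 1/4 − 1/6 − 5/36 − 1/6 + 1/12 + 1/12 + 1/9 + 1/12 − 1/18 = 11/12
P(none) = 1 − 11/12 = 1/12

1/12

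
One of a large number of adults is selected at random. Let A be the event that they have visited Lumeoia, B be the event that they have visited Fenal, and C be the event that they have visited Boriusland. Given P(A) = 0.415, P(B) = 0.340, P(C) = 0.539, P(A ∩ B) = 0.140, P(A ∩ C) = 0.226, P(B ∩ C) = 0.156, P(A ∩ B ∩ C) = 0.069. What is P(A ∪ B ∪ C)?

0.841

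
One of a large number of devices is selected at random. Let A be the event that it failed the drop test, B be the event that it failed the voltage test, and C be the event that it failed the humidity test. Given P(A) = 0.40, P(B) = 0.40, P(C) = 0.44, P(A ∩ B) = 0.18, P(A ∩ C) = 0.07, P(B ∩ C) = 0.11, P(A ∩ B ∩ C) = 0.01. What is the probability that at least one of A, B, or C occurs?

P(A ∪ B ∪ C) = 0.40 + 0.40 + 0.44 − 0.18 − 0.07 − 0.11 + 0.01 = 0.89

0.89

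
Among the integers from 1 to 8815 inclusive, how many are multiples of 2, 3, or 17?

By inclusion–exclusion:
⌊8815/2⌋ + ⌊8815/3⌋ + ⌊8815/17⌋ − ⌊8815/6⌋ − ⌊8815/34⌋ − ⌊8815/51⌋ + ⌊8815/102⌋ = 4407 + 2938 + 518 − 1469 − 259 − 172 + 86 = 6049

6049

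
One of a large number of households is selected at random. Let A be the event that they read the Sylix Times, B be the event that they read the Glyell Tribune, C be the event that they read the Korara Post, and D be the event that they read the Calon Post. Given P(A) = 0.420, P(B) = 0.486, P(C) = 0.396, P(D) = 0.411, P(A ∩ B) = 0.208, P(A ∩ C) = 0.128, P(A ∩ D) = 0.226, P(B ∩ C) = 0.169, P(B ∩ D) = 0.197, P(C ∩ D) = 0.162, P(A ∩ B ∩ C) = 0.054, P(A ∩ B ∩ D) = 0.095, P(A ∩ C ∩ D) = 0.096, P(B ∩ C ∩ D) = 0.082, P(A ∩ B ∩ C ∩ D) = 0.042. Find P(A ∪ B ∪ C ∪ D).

0.908

By inclusion–exclusion:
P(A ∪ B ∪ C ∪ D) = 0.420 + 0.486 + 0.396 + 0.411 − 0.208 − 0.128 − 0.226 − 0.169 − 0.197 − 0.162 + 0.054 + 0.095 + 0.096 + 0.082 − 0.042 = 0.908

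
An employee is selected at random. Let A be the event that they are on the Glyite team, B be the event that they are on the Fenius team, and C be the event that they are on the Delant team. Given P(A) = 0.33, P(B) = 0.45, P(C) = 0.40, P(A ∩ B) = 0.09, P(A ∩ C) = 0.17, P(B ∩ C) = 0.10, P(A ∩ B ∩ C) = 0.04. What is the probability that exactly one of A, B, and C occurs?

0.58

Using the inclusion–exclusion count for exactly one event:
P(exactly one) = 0.33 + 0.45 + 0.40 − 2·0.09 − 2·0.17 − 2·0.10 + 3·0.04 = 0.58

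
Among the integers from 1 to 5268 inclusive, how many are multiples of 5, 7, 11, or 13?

1053 + 752 + 478 + 405 − 150 − 95 − 81 − 68 − 57 − 36 + 13 + 11 + 7 + 5 − 1 = 2236

2236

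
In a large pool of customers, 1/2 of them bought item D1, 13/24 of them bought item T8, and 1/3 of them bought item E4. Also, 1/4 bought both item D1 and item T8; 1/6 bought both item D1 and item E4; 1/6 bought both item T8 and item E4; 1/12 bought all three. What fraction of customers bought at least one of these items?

7/8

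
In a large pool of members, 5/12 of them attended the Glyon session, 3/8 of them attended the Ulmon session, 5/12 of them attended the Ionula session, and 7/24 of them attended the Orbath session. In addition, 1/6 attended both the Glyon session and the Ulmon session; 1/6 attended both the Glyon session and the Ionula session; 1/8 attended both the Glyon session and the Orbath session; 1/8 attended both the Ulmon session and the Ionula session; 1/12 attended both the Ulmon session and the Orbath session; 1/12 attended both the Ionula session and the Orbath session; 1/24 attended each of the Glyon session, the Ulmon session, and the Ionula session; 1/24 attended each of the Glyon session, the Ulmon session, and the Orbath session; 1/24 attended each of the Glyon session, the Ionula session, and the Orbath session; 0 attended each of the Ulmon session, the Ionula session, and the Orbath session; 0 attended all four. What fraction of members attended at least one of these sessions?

Apply inclusion-exclusion:
P(≥1) = 5/12 + 3/8 + 5/12 + 7/24 − 1/6 − 1/6 − 1/8 − 1/8 − 1/12 − 1/12 + 1/24 + 1/24 + 1/24 + 0 − 0 = 7/8

7/8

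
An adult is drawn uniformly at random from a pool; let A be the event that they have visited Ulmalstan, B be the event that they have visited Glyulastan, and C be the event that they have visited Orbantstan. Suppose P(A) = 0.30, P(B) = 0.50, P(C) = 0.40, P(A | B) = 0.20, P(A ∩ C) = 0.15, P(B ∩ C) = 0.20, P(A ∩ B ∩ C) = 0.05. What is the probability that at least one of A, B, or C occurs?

P(A ∩ B) = P(B)·P(A|B) = 0.50 × 0.20 = 0.10
Inclusion–exclusion gives
P(A ∪ B ∪ C) = 0.30 + 0.50 + 0.40 − 0.10 − 0.15 − 0.20 + 0.05 = 0.80

0.80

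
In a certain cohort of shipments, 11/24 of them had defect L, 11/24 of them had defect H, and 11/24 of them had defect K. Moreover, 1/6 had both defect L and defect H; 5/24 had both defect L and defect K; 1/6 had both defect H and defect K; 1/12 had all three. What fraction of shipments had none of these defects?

1/12

By inclusion–exclusion:
P(at least one) = 11/24 + 11/24 + 11/24 − 1/6 − 5/24 − 1/6 + 1/12 = 11/12
P(none) = 1 − 11/12 = 1/12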